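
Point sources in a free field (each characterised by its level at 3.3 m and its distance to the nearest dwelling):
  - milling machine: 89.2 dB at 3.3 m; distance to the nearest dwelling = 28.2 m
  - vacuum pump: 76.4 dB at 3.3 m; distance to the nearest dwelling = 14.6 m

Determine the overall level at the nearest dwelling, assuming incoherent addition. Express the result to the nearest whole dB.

71 dB

First find each source's level at the receiver (point-source: −20·log₁₀(r/r_ref)), then combine on an intensity basis.
milling machine: 89.2 − 20·log₁₀(28.2/3.3) = 89.2 − 18.63 = 70.57 dB.
vacuum pump: 76.4 − 20·log₁₀(14.6/3.3) = 76.4 − 12.92 = 63.48 dB.
Σ 10^(L/10) = 1.362e+07 → L_total = 10·log₁₀(1.362e+07) = 71.34 dB.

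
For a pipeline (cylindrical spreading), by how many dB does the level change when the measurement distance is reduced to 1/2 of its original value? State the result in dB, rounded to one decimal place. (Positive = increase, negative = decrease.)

Line-source spreading: ΔL = −10·log₁₀(r₂/r₁).
ΔL = −10·log₁₀(0.5) = +3.01 dB.

+3.0 dB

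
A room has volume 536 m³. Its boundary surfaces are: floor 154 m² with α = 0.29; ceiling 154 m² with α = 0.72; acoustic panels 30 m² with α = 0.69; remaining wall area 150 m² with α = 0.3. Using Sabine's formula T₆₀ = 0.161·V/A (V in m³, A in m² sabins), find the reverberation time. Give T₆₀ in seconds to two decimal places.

A = Σ Sᵢαᵢ = 154·0.29 + 154·0.72 + 30·0.69 + 150·0.3 = 221.24 m².
T₆₀ = 0.161·V/A = 0.161·536/221.24 = 0.390 s.

0.39 s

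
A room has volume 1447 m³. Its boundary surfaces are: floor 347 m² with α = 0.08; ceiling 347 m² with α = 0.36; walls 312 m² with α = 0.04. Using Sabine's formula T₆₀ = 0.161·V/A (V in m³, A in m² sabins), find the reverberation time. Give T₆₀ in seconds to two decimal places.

Total absorption A = 347·0.08 + 347·0.36 + 312·0.04 = 165.16 m² sabins.
T₆₀ = 0.161·V/A = 0.161·1447/165.16 = 1.411 s.

1.41 s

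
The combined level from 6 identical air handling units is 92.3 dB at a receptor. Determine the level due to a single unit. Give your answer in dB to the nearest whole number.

85 dB

6 equal contributions raise the level by 10·log₁₀ 6 = 7.782 dB, so each unit alone gives 92.3 − 7.782.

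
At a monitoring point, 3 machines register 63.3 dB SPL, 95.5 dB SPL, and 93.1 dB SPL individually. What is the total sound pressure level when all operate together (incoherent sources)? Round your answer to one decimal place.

97.5 dB SPL

For uncorrelated sources the intensities add, so convert each level to linear form, sum, and take 10·log₁₀ of the total.
Σ 10^(L/10) = 10^(63.3/10) + 10^(95.5/10) + 10^(93.1/10) = 5.592e+09.
L_total = 10·log₁₀(5.592e+09) = 97.48 dB SPL.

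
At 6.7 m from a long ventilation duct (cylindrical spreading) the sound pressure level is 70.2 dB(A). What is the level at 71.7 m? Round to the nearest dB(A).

60 dB(A)

For a line source, L₂ = L₁ − 10·log₁₀(r₂/r₁).
L₂ = 70.2 − 10·log₁₀(71.7/6.7) = 70.2 − 10.294 = 59.91 dB(A).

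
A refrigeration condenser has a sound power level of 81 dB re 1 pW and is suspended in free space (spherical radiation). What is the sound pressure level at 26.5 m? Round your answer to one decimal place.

L_p = L_w − 10·log₁₀(4π·r²) with r = 26.5 m.
4π·r² = 8825 m², 10·log₁₀ of that is 39.457 dB.
L_p = 81 − 39.457 = 41.54 dB.

41.5 dB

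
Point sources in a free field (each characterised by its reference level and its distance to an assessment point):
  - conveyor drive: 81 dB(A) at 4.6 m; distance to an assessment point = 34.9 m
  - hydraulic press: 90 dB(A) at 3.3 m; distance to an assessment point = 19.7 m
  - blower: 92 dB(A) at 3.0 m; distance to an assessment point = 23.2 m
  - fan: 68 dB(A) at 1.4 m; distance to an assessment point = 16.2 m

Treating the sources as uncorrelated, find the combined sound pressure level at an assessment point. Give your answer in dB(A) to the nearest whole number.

Propagate each source to the receiver with L = L_ref − 20·log₁₀(r/r_ref), then add intensities.
conveyor drive: 81 − 20·log₁₀(34.9/4.6) = 81 − 17.60 = 63.40 dB(A).
hydraulic press: 90 − 20·log₁₀(19.7/3.3) = 90 − 15.52 = 74.48 dB(A).
blower: 92 − 20·log₁₀(23.2/3.0) = 92 − 17.77 = 74.23 dB(A).
fan: 68 − 20·log₁₀(16.2/1.4) = 68 − 21.27 = 46.73 dB(A).
Σ 10^(L/10) = 5.680e+07 → L_total = 10·log₁₀(5.680e+07) = 77.54 dB(A).

78 dB(A)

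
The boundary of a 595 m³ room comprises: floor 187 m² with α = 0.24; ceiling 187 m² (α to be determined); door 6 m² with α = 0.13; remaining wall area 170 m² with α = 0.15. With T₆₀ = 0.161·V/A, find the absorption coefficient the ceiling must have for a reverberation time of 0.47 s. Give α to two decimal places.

0.71

Required total absorption A = 0.161·595/0.47 = 203.82 m².
Absorption from the other surfaces = 187·0.24 + 6·0.13 + 170·0.15 = 71.16 m², so the ceiling must supply 132.66 m² over 187 m².
α = 132.66/187 = 0.709.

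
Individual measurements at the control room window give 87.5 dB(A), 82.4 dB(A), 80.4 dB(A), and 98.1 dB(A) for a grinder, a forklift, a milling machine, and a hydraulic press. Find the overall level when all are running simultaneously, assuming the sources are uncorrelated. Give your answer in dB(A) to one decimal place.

98.6 dB(A)

Incoherent sources combine by intensity addition: L_total = 10·log₁₀(Σ 10^(L_i/10)).
Σ 10^(L/10) = 10^(87.5/10) + 10^(82.4/10) + 10^(80.4/10) + 10^(98.1/10) = 7.302e+09.
L_total = 10·log₁₀(7.302e+09) = 98.63 dB(A).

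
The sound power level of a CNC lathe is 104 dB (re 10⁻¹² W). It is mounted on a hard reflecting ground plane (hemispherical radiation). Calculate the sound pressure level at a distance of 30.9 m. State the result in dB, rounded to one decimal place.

66.2 dB

L_p = L_w − 10·log₁₀(2π·r²) with r = 30.9 m.
2π·r² = 5999 m², 10·log₁₀ of that is 37.781 dB.
L_p = 104 − 37.781 = 66.22 dB.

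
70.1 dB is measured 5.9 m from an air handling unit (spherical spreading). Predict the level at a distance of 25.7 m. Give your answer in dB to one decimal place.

57.3 dB

Spherical spreading from a point source gives a 20·log₁₀(r₂/r₁) drop.
L₂ = 70.1 − 20·log₁₀(25.7/5.9) = 70.1 − 12.782 = 57.32 dB.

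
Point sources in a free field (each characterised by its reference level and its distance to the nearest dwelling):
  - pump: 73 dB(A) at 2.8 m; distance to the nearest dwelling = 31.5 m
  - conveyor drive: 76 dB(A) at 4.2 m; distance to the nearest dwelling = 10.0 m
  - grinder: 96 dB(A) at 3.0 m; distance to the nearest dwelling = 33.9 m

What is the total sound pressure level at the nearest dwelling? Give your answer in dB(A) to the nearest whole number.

Apply inverse-square spreading to bring every level to the receiver, then sum 10^(L/10).
pump: 73 − 20·log₁₀(31.5/2.8) = 73 − 21.02 = 51.98 dB(A).
conveyor drive: 76 − 20·log₁₀(10.0/4.2) = 76 − 7.54 = 68.46 dB(A).
grinder: 96 − 20·log₁₀(33.9/3.0) = 96 − 21.06 = 74.94 dB(A).
Σ 10^(L/10) = 3.836e+07 → L_total = 10·log₁₀(3.836e+07) = 75.84 dB(A).

76 dB(A)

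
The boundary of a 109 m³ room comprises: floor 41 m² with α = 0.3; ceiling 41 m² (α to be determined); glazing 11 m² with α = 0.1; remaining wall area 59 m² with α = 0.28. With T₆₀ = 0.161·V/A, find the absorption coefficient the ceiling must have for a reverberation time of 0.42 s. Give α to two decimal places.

0.29

From T₆₀ = 0.161·V/A, the target T₆₀ = 0.42 s needs A = 0.161·109/0.42 = 41.78 m².
Absorption from the other surfaces = 41·0.3 + 11·0.1 + 59·0.28 = 29.92 m², so the ceiling must supply 11.86 m² over 41 m².
α = 11.86/41 = 0.289.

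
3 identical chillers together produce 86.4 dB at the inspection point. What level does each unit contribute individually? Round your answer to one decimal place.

81.6 dB

For N identical incoherent sources L_total = L₁ + 10·log₁₀ N, so L₁ = 86.4 − 10·log₁₀(3) = 86.4 − 4.771.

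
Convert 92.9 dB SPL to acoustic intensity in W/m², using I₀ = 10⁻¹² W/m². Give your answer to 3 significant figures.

0.00195 W/m²

I = I₀·10^(L/10) = 10⁻¹² × 10^(92.9/10) = 10^(-2.710).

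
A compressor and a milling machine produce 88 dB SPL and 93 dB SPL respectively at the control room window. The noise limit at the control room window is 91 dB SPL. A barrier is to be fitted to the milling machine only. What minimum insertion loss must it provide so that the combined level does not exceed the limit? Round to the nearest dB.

5 dB

The untreated sources together contribute 10^(88/10) = 6.310e+08, i.e. 88.00 dB SPL.
To meet 91 dB SPL overall, the treated milling machine may contribute at most 10^(91/10) − 6.310e+08 = 6.280e+08, i.e. 87.98 dB SPL.
Required insertion loss = 93 − 87.98 = 5.02 dB.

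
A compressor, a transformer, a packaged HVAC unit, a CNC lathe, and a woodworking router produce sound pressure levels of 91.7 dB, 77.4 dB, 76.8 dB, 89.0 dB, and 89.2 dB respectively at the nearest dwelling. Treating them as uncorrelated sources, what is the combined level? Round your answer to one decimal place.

Incoherent sources combine by intensity addition: L_total = 10·log₁₀(Σ 10^(L_i/10)).
Σ 10^(L/10) = 10^(91.7/10) + 10^(77.4/10) + 10^(76.8/10) + 10^(89.0/10) + 10^(89.2/10) = 3.208e+09.
L_total = 10·log₁₀(3.208e+09) = 95.06 dB.

95.1 dB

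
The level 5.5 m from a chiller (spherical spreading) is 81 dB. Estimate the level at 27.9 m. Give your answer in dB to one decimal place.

66.9 dB

Spherical spreading from a point source gives a 20·log₁₀(r₂/r₁) drop.
L₂ = 81 − 20·log₁₀(27.9/5.5) = 81 − 14.105 = 66.90 dB.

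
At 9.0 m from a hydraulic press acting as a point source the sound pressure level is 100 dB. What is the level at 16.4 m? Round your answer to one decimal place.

Spherical spreading from a point source gives a 20·log₁₀(r₂/r₁) drop.
L₂ = 100 − 20·log₁₀(16.4/9.0) = 100 − 5.212 = 94.79 dB.

94.8 dB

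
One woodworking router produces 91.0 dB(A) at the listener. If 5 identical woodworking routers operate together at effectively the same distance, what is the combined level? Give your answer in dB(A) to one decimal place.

N identical incoherent sources raise the level by 10·log₁₀ N.
L_total = 91.0 + 10·log₁₀(5) = 91.0 + 6.990 = 97.99 dB(A).

98.0 dB(A)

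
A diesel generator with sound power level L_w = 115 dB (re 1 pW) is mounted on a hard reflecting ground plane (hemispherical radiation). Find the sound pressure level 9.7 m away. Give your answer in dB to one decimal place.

87.3 dB

Free-field hemispherical radiation: L_p = L_w − 10·log₁₀(2π·r²), r = 9.7 m.
2π·r² = 591.2 m², 10·log₁₀ of that is 27.717 dB.
L_p = 115 − 27.717 = 87.28 dB.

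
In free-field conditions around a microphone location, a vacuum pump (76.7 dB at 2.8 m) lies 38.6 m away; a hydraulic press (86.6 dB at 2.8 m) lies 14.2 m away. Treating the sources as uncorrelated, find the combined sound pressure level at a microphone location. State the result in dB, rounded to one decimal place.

First find each source's level at the receiver (point-source: −20·log₁₀(r/r_ref)), then combine on an intensity basis.
vacuum pump: 76.7 − 20·log₁₀(38.6/2.8) = 76.7 − 22.79 = 53.91 dB.
hydraulic press: 86.6 − 20·log₁₀(14.2/2.8) = 86.6 − 14.10 = 72.50 dB.
Σ 10^(L/10) = 1.802e+07 → L_total = 10·log₁₀(1.802e+07) = 72.56 dB.

72.6 dB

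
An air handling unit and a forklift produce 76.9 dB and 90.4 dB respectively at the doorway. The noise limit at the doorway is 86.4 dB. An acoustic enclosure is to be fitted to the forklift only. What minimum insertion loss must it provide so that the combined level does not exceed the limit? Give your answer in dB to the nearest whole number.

5 dB

Everything except the forklift sums to 10^(76.9/10) = 4.898e+07 in linear terms, 76.90 dB.
To meet 86.4 dB overall, the treated forklift may contribute at most 10^(86.4/10) − 4.898e+07 = 3.875e+08, i.e. 85.88 dB.
So the forklift must be reduced from 90.4 to 85.88 dB: IL = 4.52 dB.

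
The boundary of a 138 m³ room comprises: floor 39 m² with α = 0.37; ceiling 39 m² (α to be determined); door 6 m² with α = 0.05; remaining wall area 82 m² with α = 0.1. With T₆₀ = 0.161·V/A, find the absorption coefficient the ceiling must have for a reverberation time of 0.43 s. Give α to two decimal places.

0.74

From T₆₀ = 0.161·V/A, the target T₆₀ = 0.43 s needs A = 0.161·138/0.43 = 51.67 m².
Absorption from the other surfaces = 39·0.37 + 6·0.05 + 82·0.1 = 22.93 m², so the ceiling must supply 28.74 m² over 39 m².
α = 28.74/39 = 0.737.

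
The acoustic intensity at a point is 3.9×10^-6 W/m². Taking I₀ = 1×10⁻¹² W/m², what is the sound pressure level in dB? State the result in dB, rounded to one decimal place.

Dividing by I₀ shifts the exponent by 12: I/I₀ = 3.9×10^6.
L = 10·(0.5911 + 6) = 65.91 dB.

65.9 dB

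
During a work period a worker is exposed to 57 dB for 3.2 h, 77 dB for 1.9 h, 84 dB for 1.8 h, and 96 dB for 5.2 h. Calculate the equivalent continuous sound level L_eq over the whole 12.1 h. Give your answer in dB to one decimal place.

Weight each interval's intensity by its duration and average over T = 12.1 h:
Σ tᵢ·10^(Lᵢ/10) = 3.2·10^(57/10) + 1.9·10^(77/10) + 1.8·10^(84/10) + 5.2·10^(96/10) = 2.125e+10.
L_eq = 10·log₁₀(2.125e+10/12.1) = 92.45 dB.

92.4 dB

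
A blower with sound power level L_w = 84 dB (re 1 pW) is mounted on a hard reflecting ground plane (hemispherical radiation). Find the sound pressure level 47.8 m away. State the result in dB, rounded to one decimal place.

42.4 dB

The power spreads over a hemisphere of area 2π·r², so L_p = L_w − 10·log₁₀(2π·r²).
2π·r² = 1.436e+04 m², 10·log₁₀ of that is 41.570 dB.
L_p = 84 − 41.570 = 42.43 dB.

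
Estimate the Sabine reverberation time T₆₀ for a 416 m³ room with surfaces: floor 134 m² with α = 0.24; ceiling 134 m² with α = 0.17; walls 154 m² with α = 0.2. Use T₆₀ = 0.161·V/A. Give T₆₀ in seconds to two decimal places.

0.78 s

A = Σ Sᵢαᵢ = 134·0.24 + 134·0.17 + 154·0.2 = 85.74 m².
T₆₀ = 0.161·V/A = 0.161·416/85.74 = 0.781 s.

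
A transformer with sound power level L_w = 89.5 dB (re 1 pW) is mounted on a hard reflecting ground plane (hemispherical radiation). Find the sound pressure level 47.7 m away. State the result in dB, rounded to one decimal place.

47.9 dB

Free-field hemispherical radiation: L_p = L_w − 10·log₁₀(2π·r²), r = 47.7 m.
2π·r² = 1.43e+04 m², 10·log₁₀ of that is 41.552 dB.
L_p = 89.5 − 41.552 = 47.95 dB.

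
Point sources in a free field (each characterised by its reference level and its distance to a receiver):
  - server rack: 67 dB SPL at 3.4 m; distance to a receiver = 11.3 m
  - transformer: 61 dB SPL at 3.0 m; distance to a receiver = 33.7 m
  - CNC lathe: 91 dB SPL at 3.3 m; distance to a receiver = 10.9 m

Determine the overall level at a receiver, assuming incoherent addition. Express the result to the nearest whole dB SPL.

81 dB SPL

Propagate each source to the receiver with L = L_ref − 20·log₁₀(r/r_ref), then add intensities.
server rack: 67 − 20·log₁₀(11.3/3.4) = 67 − 10.43 = 56.57 dB SPL.
transformer: 61 − 20·log₁₀(33.7/3.0) = 61 − 21.01 = 39.99 dB SPL.
CNC lathe: 91 − 20·log₁₀(10.9/3.3) = 91 − 10.38 = 80.62 dB SPL.
Σ 10^(L/10) = 1.159e+08 → L_total = 10·log₁₀(1.159e+08) = 80.64 dB SPL.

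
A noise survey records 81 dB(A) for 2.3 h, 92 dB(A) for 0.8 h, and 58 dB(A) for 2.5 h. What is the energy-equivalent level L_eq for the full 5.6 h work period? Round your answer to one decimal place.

Weight each interval's intensity by its duration and average over T = 5.6 h:
Σ tᵢ·10^(Lᵢ/10) = 2.3·10^(81/10) + 0.8·10^(92/10) + 2.5·10^(58/10) = 1.559e+09.
L_eq = 10·log₁₀(1.559e+09/5.6) = 84.45 dB(A).

84.4 dB(A)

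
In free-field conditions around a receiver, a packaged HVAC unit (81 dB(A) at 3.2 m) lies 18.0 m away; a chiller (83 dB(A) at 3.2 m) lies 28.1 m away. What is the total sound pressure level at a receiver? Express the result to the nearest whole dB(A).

68 dB(A)

Apply inverse-square spreading to bring every level to the receiver, then sum 10^(L/10).
packaged HVAC unit: 81 − 20·log₁₀(18.0/3.2) = 81 − 15.00 = 66.00 dB(A).
chiller: 83 − 20·log₁₀(28.1/3.2) = 83 − 18.87 = 64.13 dB(A).
Σ 10^(L/10) = 6.566e+06 → L_total = 10·log₁₀(6.566e+06) = 68.17 dB(A).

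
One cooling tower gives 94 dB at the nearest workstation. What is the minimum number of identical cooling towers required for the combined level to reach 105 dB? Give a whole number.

13

Need L₁ + 10·log₁₀ N ≥ 105, i.e. log₁₀ N ≥ 1.10.
N ≥ 10^(11.0/10) = 12.589, so N = 13.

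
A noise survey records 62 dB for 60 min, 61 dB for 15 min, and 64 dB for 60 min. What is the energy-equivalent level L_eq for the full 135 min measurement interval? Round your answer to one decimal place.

62.9 dB

L_eq = 10·log₁₀[(1/T)·Σ tᵢ·10^(Lᵢ/10)] with T = 135 min.
Σ tᵢ·10^(Lᵢ/10) = 60·10^(62/10) + 15·10^(61/10) + 60·10^(64/10) = 2.647e+08.
L_eq = 10·log₁₀(2.647e+08/135) = 62.92 dB.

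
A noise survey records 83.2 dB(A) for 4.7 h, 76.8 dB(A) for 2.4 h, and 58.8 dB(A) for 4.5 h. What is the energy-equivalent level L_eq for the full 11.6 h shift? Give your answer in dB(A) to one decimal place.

The energy average is taken in the linear domain: L_eq = 10·log₁₀[(Σ tᵢ·10^(Lᵢ/10))/T], T = 11.6 h.
Σ tᵢ·10^(Lᵢ/10) = 4.7·10^(83.2/10) + 2.4·10^(76.8/10) + 4.5·10^(58.8/10) = 1.100e+09.
L_eq = 10·log₁₀(1.100e+09/11.6) = 79.77 dB(A).

79.8 dB(A)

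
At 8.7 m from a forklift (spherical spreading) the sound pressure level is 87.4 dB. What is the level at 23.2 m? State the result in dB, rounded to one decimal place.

Spherical spreading from a point source gives a 20·log₁₀(r₂/r₁) drop.
L₂ = 87.4 − 20·log₁₀(23.2/8.7) = 87.4 − 8.519 = 78.88 dB.

78.9 dB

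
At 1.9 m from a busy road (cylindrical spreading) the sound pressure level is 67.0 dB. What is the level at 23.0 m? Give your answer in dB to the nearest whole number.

Line-source attenuation: ΔL = 10·log₁₀(r₂/r₁) = 10·log₁₀(23.0/1.9) = 10.830 dB.
L₂ = 67.0 − 10·log₁₀(23.0/1.9) = 67.0 − 10.830 = 56.17 dB.

56 dB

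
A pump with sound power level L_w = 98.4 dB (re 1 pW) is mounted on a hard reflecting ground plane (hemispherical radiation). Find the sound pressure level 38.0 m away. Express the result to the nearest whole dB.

L_p = L_w − 10·log₁₀(2π·r²) with r = 38.0 m.
2π·r² = 9073 m², 10·log₁₀ of that is 39.577 dB.
L_p = 98.4 − 39.577 = 58.82 dB.

59 dB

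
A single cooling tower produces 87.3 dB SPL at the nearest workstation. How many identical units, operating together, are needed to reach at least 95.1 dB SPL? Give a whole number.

7

N identical sources give L₁ + 10·log₁₀ N, so require 10·log₁₀ N ≥ 95.1 − 87.3 = 7.8 dB.
N ≥ 10^(7.8/10) = 6.026, so N = 7.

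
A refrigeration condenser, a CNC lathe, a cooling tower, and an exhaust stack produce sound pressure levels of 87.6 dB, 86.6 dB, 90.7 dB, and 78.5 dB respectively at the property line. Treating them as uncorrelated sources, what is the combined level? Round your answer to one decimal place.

Incoherent sources combine by intensity addition: L_total = 10·log₁₀(Σ 10^(L_i/10)).
Σ 10^(L/10) = 10^(87.6/10) + 10^(86.6/10) + 10^(90.7/10) + 10^(78.5/10) = 2.278e+09.
L_total = 10·log₁₀(2.278e+09) = 93.58 dB.

93.6 dB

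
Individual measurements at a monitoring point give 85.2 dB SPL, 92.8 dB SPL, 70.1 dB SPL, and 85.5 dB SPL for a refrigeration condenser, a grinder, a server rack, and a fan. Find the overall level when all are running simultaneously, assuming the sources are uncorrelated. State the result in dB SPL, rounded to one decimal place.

Incoherent sources combine by intensity addition: L_total = 10·log₁₀(Σ 10^(L_i/10)).
Σ 10^(L/10) = 10^(85.2/10) + 10^(92.8/10) + 10^(70.1/10) + 10^(85.5/10) = 2.602e+09.
L_total = 10·log₁₀(2.602e+09) = 94.15 dB SPL.

94.2 dB SPL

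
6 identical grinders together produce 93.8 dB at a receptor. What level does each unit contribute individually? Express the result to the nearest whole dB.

For N identical incoherent sources L_total = L₁ + 10·log₁₀ N, so L₁ = 93.8 − 10·log₁₀(6) = 93.8 − 7.782.

86 dB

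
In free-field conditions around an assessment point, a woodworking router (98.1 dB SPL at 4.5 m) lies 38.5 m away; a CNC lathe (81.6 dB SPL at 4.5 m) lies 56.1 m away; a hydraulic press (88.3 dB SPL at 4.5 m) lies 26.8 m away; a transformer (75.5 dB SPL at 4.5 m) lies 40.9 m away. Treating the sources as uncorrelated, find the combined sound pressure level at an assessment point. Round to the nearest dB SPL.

Apply inverse-square spreading to bring every level to the receiver, then sum 10^(L/10).
woodworking router: 98.1 − 20·log₁₀(38.5/4.5) = 98.1 − 18.64 = 79.46 dB SPL.
CNC lathe: 81.6 − 20·log₁₀(56.1/4.5) = 81.6 − 21.92 = 59.68 dB SPL.
hydraulic press: 88.3 − 20·log₁₀(26.8/4.5) = 88.3 − 15.50 = 72.80 dB SPL.
transformer: 75.5 − 20·log₁₀(40.9/4.5) = 75.5 − 19.17 = 56.33 dB SPL.
Σ 10^(L/10) = 1.086e+08 → L_total = 10·log₁₀(1.086e+08) = 80.36 dB SPL.

80 dB SPL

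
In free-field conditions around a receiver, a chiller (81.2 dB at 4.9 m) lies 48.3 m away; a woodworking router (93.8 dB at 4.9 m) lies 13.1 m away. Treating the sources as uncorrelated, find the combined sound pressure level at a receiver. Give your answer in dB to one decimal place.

85.3 dB

Propagate each source to the receiver with L = L_ref − 20·log₁₀(r/r_ref), then add intensities.
chiller: 81.2 − 20·log₁₀(48.3/4.9) = 81.2 − 19.88 = 61.32 dB.
woodworking router: 93.8 − 20·log₁₀(13.1/4.9) = 93.8 − 8.54 = 85.26 dB.
Σ 10^(L/10) = 3.370e+08 → L_total = 10·log₁₀(3.370e+08) = 85.28 dB.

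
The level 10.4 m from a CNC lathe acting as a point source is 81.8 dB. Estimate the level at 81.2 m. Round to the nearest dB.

For a point source, L₂ = L₁ − 20·log₁₀(r₂/r₁).
L₂ = 81.8 − 20·log₁₀(81.2/10.4) = 81.8 − 17.850 = 63.95 dB.

64 dB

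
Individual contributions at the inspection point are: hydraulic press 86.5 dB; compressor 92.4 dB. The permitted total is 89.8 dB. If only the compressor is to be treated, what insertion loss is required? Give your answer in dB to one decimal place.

Everything except the compressor sums to 10^(86.5/10) = 4.467e+08 in linear terms, 86.50 dB.
To meet 89.8 dB overall, the treated compressor may contribute at most 10^(89.8/10) − 4.467e+08 = 5.083e+08, i.e. 87.06 dB.
So the compressor must be reduced from 92.4 to 87.06 dB: IL = 5.34 dB.

5.3 dB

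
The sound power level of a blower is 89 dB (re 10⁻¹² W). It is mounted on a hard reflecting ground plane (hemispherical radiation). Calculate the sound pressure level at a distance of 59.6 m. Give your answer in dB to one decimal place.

The power spreads over a hemisphere of area 2π·r², so L_p = L_w − 10·log₁₀(2π·r²).
2π·r² = 2.232e+04 m², 10·log₁₀ of that is 43.487 dB.
L_p = 89 − 43.487 = 45.51 dB.

45.5 dB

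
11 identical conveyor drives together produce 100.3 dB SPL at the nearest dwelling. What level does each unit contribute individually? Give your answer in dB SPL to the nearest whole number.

Dividing the total intensity by 11 lowers the level by 10·log₁₀ 11 = 10.414 dB: L₁ = 100.3 − 10.414.

90 dB SPL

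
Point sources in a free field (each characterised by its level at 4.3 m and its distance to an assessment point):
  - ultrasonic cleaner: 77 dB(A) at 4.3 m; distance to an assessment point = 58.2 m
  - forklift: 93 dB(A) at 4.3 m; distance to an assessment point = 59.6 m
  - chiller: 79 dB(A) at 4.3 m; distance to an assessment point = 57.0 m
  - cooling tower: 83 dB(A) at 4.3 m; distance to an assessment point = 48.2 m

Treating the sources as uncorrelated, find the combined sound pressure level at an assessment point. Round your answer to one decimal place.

71.0 dB(A)

Propagate each source to the receiver with L = L_ref − 20·log₁₀(r/r_ref), then add intensities.
ultrasonic cleaner: 77 − 20·log₁₀(58.2/4.3) = 77 − 22.63 = 54.37 dB(A).
forklift: 93 − 20·log₁₀(59.6/4.3) = 93 − 22.84 = 70.16 dB(A).
chiller: 79 − 20·log₁₀(57.0/4.3) = 79 − 22.45 = 56.55 dB(A).
cooling tower: 83 − 20·log₁₀(48.2/4.3) = 83 − 20.99 = 62.01 dB(A).
Σ 10^(L/10) = 1.270e+07 → L_total = 10·log₁₀(1.270e+07) = 71.04 dB(A).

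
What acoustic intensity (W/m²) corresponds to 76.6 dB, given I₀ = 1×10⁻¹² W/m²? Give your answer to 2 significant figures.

4.6e-05 W/m²

L = 10·log₁₀(I/I₀) ⇒ I = I₀·10^(L/10) = 10⁻¹² × 10^7.66.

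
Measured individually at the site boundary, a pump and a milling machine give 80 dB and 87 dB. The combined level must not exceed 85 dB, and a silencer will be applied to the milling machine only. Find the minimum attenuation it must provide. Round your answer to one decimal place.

3.7 dB

The untreated sources together contribute 10^(80/10) = 1.000e+08, i.e. 80.00 dB.
The limit corresponds to 10^(85/10) = 3.162e+08; subtracting the fixed part leaves 2.162e+08 for the milling machine, i.e. 83.35 dB.
So the milling machine must be reduced from 87 to 83.35 dB: IL = 3.65 dB.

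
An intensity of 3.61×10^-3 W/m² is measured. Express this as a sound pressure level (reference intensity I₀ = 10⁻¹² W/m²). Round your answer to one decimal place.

I/I₀ = 3.61×10^-3/10⁻¹² = 3.61×10^9, and L = 10·log₁₀(I/I₀).
L = 10·(0.5575 + 9) = 95.58 dB.

95.6 dB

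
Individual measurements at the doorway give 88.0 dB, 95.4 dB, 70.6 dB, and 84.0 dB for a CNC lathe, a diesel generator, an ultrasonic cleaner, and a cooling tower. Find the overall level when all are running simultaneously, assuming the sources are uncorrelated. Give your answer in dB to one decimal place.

96.4 dB

For uncorrelated sources the intensities add, so convert each level to linear form, sum, and take 10·log₁₀ of the total.
Σ 10^(L/10) = 10^(88.0/10) + 10^(95.4/10) + 10^(70.6/10) + 10^(84.0/10) = 4.361e+09.
L_total = 10·log₁₀(4.361e+09) = 96.40 dB.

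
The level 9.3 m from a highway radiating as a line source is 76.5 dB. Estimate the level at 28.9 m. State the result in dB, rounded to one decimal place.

71.6 dB

Line-source attenuation: ΔL = 10·log₁₀(r₂/r₁) = 10·log₁₀(28.9/9.3) = 4.924 dB.
L₂ = 76.5 − 10·log₁₀(28.9/9.3) = 76.5 − 4.924 = 71.58 dB.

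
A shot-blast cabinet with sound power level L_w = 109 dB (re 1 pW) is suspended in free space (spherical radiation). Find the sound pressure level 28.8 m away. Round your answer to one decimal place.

68.8 dB

L_p = L_w − 10·log₁₀(4π·r²) with r = 28.8 m.
4π·r² = 1.042e+04 m², 10·log₁₀ of that is 40.180 dB.
L_p = 109 − 40.180 = 68.82 dB.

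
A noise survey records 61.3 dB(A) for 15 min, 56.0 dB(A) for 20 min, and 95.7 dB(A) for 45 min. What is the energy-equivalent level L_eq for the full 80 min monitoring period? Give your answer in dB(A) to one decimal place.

L_eq = 10·log₁₀[(1/T)·Σ tᵢ·10^(Lᵢ/10)] with T = 80 min.
Σ tᵢ·10^(Lᵢ/10) = 15·10^(61.3/10) + 20·10^(56.0/10) + 45·10^(95.7/10) = 1.672e+11.
L_eq = 10·log₁₀(1.672e+11/80) = 93.20 dB(A).

93.2 dB(A)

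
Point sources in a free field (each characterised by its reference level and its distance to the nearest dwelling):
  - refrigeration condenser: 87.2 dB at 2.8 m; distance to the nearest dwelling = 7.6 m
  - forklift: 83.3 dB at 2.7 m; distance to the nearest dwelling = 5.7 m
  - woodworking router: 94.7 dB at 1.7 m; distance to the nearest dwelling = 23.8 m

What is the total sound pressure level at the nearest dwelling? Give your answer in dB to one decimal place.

81.3 dB

Apply inverse-square spreading to bring every level to the receiver, then sum 10^(L/10).
refrigeration condenser: 87.2 − 20·log₁₀(7.6/2.8) = 87.2 − 8.67 = 78.53 dB.
forklift: 83.3 − 20·log₁₀(5.7/2.7) = 83.3 − 6.49 = 76.81 dB.
woodworking router: 94.7 − 20·log₁₀(23.8/1.7) = 94.7 − 22.92 = 71.78 dB.
Σ 10^(L/10) = 1.343e+08 → L_total = 10·log₁₀(1.343e+08) = 81.28 dB.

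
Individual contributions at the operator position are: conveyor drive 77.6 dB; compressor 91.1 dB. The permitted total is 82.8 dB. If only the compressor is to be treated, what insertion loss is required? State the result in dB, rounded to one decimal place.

The untreated sources together contribute 10^(77.6/10) = 5.754e+07, i.e. 77.60 dB.
To meet 82.8 dB overall, the treated compressor may contribute at most 10^(82.8/10) − 5.754e+07 = 1.330e+08, i.e. 81.24 dB.
Required insertion loss = 91.1 − 81.24 = 9.86 dB.

9.9 dB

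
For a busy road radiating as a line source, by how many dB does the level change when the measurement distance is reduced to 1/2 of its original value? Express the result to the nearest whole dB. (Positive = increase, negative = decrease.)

Line-source spreading: ΔL = −10·log₁₀(r₂/r₁).
ΔL = −10·log₁₀(0.5) = +3.01 dB.

+3 dB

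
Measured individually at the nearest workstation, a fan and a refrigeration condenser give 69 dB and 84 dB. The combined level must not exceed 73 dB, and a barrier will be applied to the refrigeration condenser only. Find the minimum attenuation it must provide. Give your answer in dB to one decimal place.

Everything except the refrigeration condenser sums to 10^(69/10) = 7.943e+06 in linear terms, 69.00 dB.
To meet 73 dB overall, the treated refrigeration condenser may contribute at most 10^(73/10) − 7.943e+06 = 1.201e+07, i.e. 70.80 dB.
Required insertion loss = 84 − 70.80 = 13.20 dB.

13.2 dB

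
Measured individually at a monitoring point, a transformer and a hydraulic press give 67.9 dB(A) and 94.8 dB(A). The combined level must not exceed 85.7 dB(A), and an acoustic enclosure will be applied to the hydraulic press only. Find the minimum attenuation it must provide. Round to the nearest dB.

Everything except the hydraulic press sums to 10^(67.9/10) = 6.166e+06 in linear terms, 67.90 dB(A).
To meet 85.7 dB(A) overall, the treated hydraulic press may contribute at most 10^(85.7/10) − 6.166e+06 = 3.654e+08, i.e. 85.63 dB(A).
Required insertion loss = 94.8 − 85.63 = 9.17 dB.

9 dB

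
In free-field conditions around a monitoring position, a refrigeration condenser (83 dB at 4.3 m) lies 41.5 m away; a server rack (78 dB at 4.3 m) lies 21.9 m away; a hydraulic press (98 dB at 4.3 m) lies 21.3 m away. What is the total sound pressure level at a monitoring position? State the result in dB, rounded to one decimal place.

84.2 dB

Propagate each source to the receiver with L = L_ref − 20·log₁₀(r/r_ref), then add intensities.
refrigeration condenser: 83 − 20·log₁₀(41.5/4.3) = 83 − 19.69 = 63.31 dB.
server rack: 78 − 20·log₁₀(21.9/4.3) = 78 − 14.14 = 63.86 dB.
hydraulic press: 98 − 20·log₁₀(21.3/4.3) = 98 − 13.90 = 84.10 dB.
Σ 10^(L/10) = 2.617e+08 → L_total = 10·log₁₀(2.617e+08) = 84.18 dB.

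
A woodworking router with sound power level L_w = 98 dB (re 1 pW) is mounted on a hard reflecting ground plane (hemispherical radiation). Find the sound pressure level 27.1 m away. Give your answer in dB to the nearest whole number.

61 dB

The power spreads over a hemisphere of area 2π·r², so L_p = L_w − 10·log₁₀(2π·r²).
2π·r² = 4614 m², 10·log₁₀ of that is 36.641 dB.
L_p = 98 − 36.641 = 61.36 dB.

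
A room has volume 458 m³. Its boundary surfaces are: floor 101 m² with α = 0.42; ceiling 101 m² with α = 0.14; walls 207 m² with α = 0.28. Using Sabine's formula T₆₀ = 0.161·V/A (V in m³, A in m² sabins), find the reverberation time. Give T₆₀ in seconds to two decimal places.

Summing Sᵢαᵢ: 101·0.42 + 101·0.14 + 207·0.28 = 114.52 m².
T₆₀ = 0.161·V/A = 0.161·458/114.52 = 0.644 s.

0.64 s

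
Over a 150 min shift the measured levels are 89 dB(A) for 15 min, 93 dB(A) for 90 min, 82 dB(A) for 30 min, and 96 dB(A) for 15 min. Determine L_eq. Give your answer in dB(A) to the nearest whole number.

92 dB(A)

L_eq = 10·log₁₀[(1/T)·Σ tᵢ·10^(Lᵢ/10)] with T = 150 min.
Σ tᵢ·10^(Lᵢ/10) = 15·10^(89/10) + 90·10^(93/10) + 30·10^(82/10) + 15·10^(96/10) = 2.560e+11.
L_eq = 10·log₁₀(2.560e+11/150) = 92.32 dB(A).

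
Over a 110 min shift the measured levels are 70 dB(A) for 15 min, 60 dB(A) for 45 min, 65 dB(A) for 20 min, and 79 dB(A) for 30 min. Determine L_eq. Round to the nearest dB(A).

74 dB(A)

The energy average is taken in the linear domain: L_eq = 10·log₁₀[(Σ tᵢ·10^(Lᵢ/10))/T], T = 110 min.
Σ tᵢ·10^(Lᵢ/10) = 15·10^(70/10) + 45·10^(60/10) + 20·10^(65/10) + 30·10^(79/10) = 2.641e+09.
L_eq = 10·log₁₀(2.641e+09/110) = 73.80 dB(A).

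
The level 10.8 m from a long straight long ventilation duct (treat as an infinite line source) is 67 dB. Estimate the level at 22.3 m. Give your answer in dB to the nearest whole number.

Cylindrical spreading from a line source gives a 10·log₁₀(r₂/r₁) drop.
L₂ = 67 − 10·log₁₀(22.3/10.8) = 67 − 3.149 = 63.85 dB.

64 dB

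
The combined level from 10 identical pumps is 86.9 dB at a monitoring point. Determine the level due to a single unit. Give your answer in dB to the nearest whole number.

For N identical incoherent sources L_total = L₁ + 10·log₁₀ N, so L₁ = 86.9 − 10·log₁₀(10) = 86.9 − 10.000.

77 dB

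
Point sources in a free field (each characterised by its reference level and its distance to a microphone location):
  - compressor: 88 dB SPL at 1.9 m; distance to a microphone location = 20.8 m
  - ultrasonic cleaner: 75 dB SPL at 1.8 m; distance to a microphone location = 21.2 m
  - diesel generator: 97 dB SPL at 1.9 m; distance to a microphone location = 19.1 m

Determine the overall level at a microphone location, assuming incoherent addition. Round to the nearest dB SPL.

Apply inverse-square spreading to bring every level to the receiver, then sum 10^(L/10).
compressor: 88 − 20·log₁₀(20.8/1.9) = 88 − 20.79 = 67.21 dB SPL.
ultrasonic cleaner: 75 − 20·log₁₀(21.2/1.8) = 75 − 21.42 = 53.58 dB SPL.
diesel generator: 97 − 20·log₁₀(19.1/1.9) = 97 − 20.05 = 76.95 dB SPL.
Σ 10^(L/10) = 5.509e+07 → L_total = 10·log₁₀(5.509e+07) = 77.41 dB SPL.

77 dB SPL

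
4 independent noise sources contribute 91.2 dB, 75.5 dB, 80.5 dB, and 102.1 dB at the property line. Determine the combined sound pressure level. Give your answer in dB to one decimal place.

Incoherent sources combine by intensity addition: L_total = 10·log₁₀(Σ 10^(L_i/10)).
Σ 10^(L/10) = 10^(91.2/10) + 10^(75.5/10) + 10^(80.5/10) + 10^(102.1/10) = 1.768e+10.
L_total = 10·log₁₀(1.768e+10) = 102.48 dB.

102.5 dB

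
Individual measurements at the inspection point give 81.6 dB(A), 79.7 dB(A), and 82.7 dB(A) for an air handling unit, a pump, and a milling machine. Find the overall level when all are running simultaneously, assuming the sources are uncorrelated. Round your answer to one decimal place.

86.3 dB(A)

Incoherent sources combine by intensity addition: L_total = 10·log₁₀(Σ 10^(L_i/10)).
Σ 10^(L/10) = 10^(81.6/10) + 10^(79.7/10) + 10^(82.7/10) = 4.241e+08.
L_total = 10·log₁₀(4.241e+08) = 86.27 dB(A).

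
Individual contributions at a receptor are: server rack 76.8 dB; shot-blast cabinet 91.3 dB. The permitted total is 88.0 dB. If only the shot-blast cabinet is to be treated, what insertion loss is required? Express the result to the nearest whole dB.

The untreated sources together contribute 10^(76.8/10) = 4.786e+07, i.e. 76.80 dB.
To meet 88.0 dB overall, the treated shot-blast cabinet may contribute at most 10^(88.0/10) − 4.786e+07 = 5.831e+08, i.e. 87.66 dB.
Required insertion loss = 91.3 − 87.66 = 3.64 dB.

4 dB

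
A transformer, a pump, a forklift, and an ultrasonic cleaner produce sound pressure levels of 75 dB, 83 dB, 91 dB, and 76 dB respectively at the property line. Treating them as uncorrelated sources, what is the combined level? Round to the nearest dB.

For uncorrelated sources the intensities add, so convert each level to linear form, sum, and take 10·log₁₀ of the total.
Σ 10^(L/10) = 10^(75/10) + 10^(83/10) + 10^(91/10) + 10^(76/10) = 1.530e+09.
L_total = 10·log₁₀(1.530e+09) = 91.85 dB.

92 dB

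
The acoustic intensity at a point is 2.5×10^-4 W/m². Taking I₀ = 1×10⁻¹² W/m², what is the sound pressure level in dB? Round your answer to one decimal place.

Dividing by I₀ shifts the exponent by 12: I/I₀ = 2.5×10^8.
L = 10·(0.3979 + 8) = 83.98 dB.

84.0 dB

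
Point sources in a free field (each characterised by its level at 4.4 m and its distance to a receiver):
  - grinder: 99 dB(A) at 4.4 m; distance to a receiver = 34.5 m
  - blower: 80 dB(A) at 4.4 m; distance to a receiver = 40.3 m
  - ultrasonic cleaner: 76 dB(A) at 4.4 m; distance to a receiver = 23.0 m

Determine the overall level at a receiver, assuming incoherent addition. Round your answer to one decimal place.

First find each source's level at the receiver (point-source: −20·log₁₀(r/r_ref)), then combine on an intensity basis.
grinder: 99 − 20·log₁₀(34.5/4.4) = 99 − 17.89 = 81.11 dB(A).
blower: 80 − 20·log₁₀(40.3/4.4) = 80 − 19.24 = 60.76 dB(A).
ultrasonic cleaner: 76 − 20·log₁₀(23.0/4.4) = 76 − 14.37 = 61.63 dB(A).
Σ 10^(L/10) = 1.319e+08 → L_total = 10·log₁₀(1.319e+08) = 81.20 dB(A).

81.2 dB(A)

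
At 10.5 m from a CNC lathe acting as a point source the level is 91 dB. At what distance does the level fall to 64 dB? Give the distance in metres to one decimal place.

For a point source L₁ − L₂ = 20·log₁₀(r₂/r₁), so r₂ = r₁·10^((L₁−L₂)/20).
r₂ = 10.5·10^((91−64)/20) = 10.5·10^(27.0/20) = 235.07 m.

235.1 m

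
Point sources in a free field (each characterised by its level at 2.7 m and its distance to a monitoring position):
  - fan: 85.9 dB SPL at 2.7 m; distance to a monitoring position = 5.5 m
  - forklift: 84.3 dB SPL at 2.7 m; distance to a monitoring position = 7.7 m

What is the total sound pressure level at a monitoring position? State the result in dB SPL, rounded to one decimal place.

81.0 dB SPL

Apply inverse-square spreading to bring every level to the receiver, then sum 10^(L/10).
fan: 85.9 − 20·log₁₀(5.5/2.7) = 85.9 − 6.18 = 79.72 dB SPL.
forklift: 84.3 − 20·log₁₀(7.7/2.7) = 84.3 − 9.10 = 75.20 dB SPL.
Σ 10^(L/10) = 1.269e+08 → L_total = 10·log₁₀(1.269e+08) = 81.03 dB SPL.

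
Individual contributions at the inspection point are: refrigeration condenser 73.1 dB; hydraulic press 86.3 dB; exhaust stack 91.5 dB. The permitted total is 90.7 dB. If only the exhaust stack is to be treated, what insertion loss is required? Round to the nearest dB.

Everything except the exhaust stack sums to 10^(73.1/10) + 10^(86.3/10) = 4.470e+08 in linear terms, 86.50 dB.
The limit corresponds to 10^(90.7/10) = 1.175e+09; subtracting the fixed part leaves 7.279e+08 for the exhaust stack, i.e. 88.62 dB.
Required insertion loss = 91.5 − 88.62 = 2.88 dB.

3 dB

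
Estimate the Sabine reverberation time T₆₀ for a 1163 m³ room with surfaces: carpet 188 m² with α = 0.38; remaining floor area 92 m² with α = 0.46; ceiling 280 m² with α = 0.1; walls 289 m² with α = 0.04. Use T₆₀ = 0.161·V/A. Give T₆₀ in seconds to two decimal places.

A = Σ Sᵢαᵢ = 188·0.38 + 92·0.46 + 280·0.1 + 289·0.04 = 153.32 m².
T₆₀ = 0.161 × 1163 / 153.32 = 1.221 s.

1.22 s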